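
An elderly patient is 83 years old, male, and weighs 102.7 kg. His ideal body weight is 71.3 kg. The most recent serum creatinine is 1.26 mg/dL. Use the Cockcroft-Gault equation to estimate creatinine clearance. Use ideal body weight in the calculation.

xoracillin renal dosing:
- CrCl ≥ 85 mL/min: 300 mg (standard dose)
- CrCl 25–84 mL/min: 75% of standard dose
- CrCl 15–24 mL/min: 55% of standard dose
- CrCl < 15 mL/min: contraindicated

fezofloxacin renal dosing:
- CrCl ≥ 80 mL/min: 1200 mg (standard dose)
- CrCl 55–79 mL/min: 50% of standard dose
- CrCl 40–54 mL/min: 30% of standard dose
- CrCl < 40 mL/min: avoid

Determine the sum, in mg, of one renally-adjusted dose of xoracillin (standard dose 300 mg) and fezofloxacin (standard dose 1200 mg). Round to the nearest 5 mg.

CrCl = (140 − 83) × 71.3 / (72 × 1.26) = 4064.1 / 90.72 ≈ 44.8 mL/min
CrCl ≈ 45 mL/min.
xoracillin: 25–84 mL/min → 75% of 300 mg = 225 mg.
fezofloxacin: 40–54 mL/min → 30% of 1200 mg = 360 mg.
Total = 225 + 360 = 585 mg.

585 mg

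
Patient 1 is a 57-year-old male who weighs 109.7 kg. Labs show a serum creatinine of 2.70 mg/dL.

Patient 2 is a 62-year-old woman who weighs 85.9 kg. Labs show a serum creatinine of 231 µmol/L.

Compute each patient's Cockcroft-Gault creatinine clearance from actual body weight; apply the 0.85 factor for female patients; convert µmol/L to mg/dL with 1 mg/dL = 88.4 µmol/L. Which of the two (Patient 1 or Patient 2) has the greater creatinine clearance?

Patient 1

Patient 1: CrCl = (140 − 57) × 109.7 / (72 × 2.7) = 9105.1 / 194.40 ≈ 46.8 mL/min
Patient 2: SCr = 231 / 88.4 = 2.613 mg/dL
Patient 2: CrCl = (140 − 62) × 85.9 / (72 × 2.613) × 0.85 = 6700.2 / 188.14 × 0.85 ≈ 30.3 mL/min
46.8 vs 30.3 mL/min → Patient 1 is higher.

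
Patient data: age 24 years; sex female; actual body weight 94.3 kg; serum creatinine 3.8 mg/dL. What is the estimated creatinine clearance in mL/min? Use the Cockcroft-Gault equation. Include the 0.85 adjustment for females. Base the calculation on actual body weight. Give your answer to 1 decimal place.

CrCl = (140 − 24) × 94.3 / (72 × 3.8) × 0.85 = 10938.8 / 273.60 × 0.85 ≈ 34.0 mL/min

34.0 mL/min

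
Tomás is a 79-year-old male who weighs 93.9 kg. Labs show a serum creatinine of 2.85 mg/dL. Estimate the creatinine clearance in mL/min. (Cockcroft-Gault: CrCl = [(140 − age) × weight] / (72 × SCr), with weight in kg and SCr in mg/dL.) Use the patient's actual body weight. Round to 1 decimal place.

CrCl = (140 − 79) × 93.9 / (72 × 2.85) = 5727.9 / 205.20 ≈ 27.9 mL/min

27.9 mL/min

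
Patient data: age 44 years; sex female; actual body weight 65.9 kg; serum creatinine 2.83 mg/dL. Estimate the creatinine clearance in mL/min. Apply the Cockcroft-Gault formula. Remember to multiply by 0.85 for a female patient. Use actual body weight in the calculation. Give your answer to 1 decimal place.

26.4 mL/min

CrCl = (140 − 44) × 65.9 / (72 × 2.83) × 0.85 = 6326.4 / 203.76 × 0.85 ≈ 26.4 mL/min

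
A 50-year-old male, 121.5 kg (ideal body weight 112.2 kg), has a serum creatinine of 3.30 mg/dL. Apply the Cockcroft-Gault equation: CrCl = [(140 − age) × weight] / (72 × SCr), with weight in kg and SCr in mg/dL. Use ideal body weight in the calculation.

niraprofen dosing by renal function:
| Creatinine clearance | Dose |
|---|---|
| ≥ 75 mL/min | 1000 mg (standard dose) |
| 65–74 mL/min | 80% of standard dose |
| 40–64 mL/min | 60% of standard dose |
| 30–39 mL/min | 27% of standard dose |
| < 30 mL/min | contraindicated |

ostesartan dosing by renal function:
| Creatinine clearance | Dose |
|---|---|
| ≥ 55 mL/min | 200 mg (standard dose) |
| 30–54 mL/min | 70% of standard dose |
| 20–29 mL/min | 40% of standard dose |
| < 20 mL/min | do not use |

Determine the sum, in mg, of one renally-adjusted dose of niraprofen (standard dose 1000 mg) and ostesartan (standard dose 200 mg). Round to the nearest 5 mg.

CrCl = (140 − 50) × 112.2 / (72 × 3.3) = 10098.0 / 237.60 ≈ 42.5 mL/min
CrCl ≈ 42 mL/min.
niraprofen: 40–64 mL/min → 60% of 1000 mg = 600 mg.
ostesartan: 30–54 mL/min → 70% of 200 mg = 140 mg.
Total = 600 + 140 = 740 mg.

740 mg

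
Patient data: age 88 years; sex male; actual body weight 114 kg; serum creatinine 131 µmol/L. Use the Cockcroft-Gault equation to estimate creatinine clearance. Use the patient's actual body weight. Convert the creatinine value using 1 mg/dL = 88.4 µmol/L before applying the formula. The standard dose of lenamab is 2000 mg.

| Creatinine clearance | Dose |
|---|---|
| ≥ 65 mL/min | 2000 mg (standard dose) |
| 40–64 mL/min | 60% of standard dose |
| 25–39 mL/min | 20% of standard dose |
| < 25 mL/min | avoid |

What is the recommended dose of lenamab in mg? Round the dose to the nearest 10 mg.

1200 mg

SCr = 131 / 88.4 = 1.482 mg/dL
CrCl = (140 − 88) × 114 / (72 × 1.482) = 5928.0 / 106.70 ≈ 55.6 mL/min
CrCl ≈ 56 mL/min → bracket 40–64 mL/min.
60% of 2000 mg = 1200 mg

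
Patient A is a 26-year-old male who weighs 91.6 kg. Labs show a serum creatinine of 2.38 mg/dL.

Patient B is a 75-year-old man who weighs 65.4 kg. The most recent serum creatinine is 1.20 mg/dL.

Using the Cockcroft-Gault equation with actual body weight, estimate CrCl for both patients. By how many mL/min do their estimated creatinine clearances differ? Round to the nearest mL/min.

Patient A: CrCl = (140 − 26) × 91.6 / (72 × 2.38) = 10442.4 / 171.36 ≈ 60.9 mL/min
Patient B: CrCl = (140 − 75) × 65.4 / (72 × 1.2) = 4251.0 / 86.40 ≈ 49.2 mL/min
|60.9 − 49.2| = 11.7 mL/min

12 mL/min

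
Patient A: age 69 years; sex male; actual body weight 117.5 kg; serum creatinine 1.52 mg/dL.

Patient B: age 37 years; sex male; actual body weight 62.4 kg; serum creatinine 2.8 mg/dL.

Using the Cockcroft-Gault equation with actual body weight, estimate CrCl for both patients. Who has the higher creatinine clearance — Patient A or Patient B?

Patient A

Patient A: CrCl = (140 − 69) × 117.5 / (72 × 1.52) = 8342.5 / 109.44 ≈ 76.2 mL/min
Patient B: CrCl = (140 − 37) × 62.4 / (72 × 2.8) = 6427.2 / 201.60 ≈ 31.9 mL/min
76.2 vs 31.9 mL/min → Patient A is higher.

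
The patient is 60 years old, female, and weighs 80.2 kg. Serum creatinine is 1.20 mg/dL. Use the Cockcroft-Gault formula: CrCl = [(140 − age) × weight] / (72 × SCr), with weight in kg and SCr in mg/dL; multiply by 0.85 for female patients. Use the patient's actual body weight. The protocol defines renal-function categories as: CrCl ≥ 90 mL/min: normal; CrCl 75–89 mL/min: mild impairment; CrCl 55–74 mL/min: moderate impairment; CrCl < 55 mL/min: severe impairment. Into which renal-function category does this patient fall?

CrCl = (140 − 60) × 80.2 / (72 × 1.2) × 0.85 = 6416.0 / 86.40 × 0.85 ≈ 63.1 mL/min
63 mL/min falls in the 'moderate impairment' range.

moderate impairment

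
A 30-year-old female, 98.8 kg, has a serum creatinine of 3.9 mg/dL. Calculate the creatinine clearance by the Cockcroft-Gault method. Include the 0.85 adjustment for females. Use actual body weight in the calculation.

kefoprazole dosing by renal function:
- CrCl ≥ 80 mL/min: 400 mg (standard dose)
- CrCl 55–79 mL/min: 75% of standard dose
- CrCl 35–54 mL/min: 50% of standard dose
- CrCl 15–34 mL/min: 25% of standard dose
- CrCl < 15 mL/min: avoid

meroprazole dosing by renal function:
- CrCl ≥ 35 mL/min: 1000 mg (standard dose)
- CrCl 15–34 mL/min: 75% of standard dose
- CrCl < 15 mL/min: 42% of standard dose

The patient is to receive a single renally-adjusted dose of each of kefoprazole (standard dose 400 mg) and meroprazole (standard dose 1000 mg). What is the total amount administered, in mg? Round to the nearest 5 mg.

850 mg

CrCl = (140 − 30) × 98.8 / (72 × 3.9) × 0.85 = 10868.0 / 280.80 × 0.85 ≈ 32.9 mL/min
CrCl ≈ 33 mL/min.
kefoprazole: 15–34 mL/min → 25% of 400 mg = 100 mg.
meroprazole: 15–34 mL/min → 75% of 1000 mg = 750 mg.
Total = 100 + 750 = 850 mg.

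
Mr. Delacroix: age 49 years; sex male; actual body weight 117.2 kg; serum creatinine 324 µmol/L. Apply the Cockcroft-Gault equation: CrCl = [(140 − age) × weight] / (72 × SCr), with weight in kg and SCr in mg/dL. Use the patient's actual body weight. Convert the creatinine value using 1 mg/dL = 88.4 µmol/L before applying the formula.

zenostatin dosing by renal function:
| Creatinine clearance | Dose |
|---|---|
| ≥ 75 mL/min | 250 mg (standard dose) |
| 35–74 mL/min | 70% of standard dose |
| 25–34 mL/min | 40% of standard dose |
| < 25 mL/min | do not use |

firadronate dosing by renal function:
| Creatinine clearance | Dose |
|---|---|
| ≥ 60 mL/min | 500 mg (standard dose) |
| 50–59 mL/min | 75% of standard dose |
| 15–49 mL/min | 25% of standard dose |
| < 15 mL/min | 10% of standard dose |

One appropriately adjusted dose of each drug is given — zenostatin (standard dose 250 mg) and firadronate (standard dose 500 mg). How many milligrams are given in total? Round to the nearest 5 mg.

300 mg

SCr = 324 / 88.4 = 3.665 mg/dL
CrCl = (140 − 49) × 117.2 / (72 × 3.665) = 10665.2 / 263.88 ≈ 40.4 mL/min
CrCl ≈ 40 mL/min.
zenostatin: 35–74 mL/min → 70% of 250 mg = 175 mg.
firadronate: 15–49 mL/min → 25% of 500 mg = 125 mg.
Total = 175 + 125 = 300 mg.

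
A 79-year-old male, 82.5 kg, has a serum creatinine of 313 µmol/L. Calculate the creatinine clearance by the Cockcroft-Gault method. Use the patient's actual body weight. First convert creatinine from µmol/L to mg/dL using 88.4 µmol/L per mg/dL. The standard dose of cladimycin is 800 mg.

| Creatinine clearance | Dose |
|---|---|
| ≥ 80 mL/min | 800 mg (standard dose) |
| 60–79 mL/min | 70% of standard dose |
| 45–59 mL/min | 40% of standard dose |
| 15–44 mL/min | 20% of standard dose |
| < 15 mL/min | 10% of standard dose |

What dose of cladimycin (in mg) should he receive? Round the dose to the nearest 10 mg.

SCr = 313 / 88.4 = 3.541 mg/dL
CrCl = (140 − 79) × 82.5 / (72 × 3.541) = 5032.5 / 254.95 ≈ 19.7 mL/min
CrCl ≈ 20 mL/min → bracket 15–44 mL/min.
20% of 800 mg = 160 mg

160 mg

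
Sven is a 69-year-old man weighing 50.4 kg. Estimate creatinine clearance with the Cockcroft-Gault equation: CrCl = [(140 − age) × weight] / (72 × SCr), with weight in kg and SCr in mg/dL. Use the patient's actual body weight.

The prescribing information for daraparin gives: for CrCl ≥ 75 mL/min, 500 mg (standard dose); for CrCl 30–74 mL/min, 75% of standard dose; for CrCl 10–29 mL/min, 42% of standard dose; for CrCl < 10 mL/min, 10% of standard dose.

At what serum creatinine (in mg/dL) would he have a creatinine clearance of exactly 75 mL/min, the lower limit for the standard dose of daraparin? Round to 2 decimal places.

Standard dose requires CrCl ≥ 75 mL/min.
Set (140 − 69) × 50.4 / (72 × SCr) = 75
SCr = (140 − 69) × 50.4 / (72 × 75) = 0.663 mg/dL

0.66 mg/dL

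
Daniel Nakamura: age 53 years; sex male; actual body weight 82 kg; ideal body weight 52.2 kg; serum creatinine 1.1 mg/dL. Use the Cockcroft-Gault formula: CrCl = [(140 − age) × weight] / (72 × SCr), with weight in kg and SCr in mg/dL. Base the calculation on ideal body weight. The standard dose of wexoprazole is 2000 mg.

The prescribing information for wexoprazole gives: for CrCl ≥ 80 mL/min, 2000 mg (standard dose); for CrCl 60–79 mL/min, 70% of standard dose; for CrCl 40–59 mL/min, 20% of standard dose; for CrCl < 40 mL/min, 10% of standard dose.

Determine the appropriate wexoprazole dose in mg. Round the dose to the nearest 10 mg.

CrCl = (140 − 53) × 52.2 / (72 × 1.1) = 4541.4 / 79.20 ≈ 57.3 mL/min
CrCl ≈ 57 mL/min → bracket 40–59 mL/min.
20% of 2000 mg = 400 mg

400 mg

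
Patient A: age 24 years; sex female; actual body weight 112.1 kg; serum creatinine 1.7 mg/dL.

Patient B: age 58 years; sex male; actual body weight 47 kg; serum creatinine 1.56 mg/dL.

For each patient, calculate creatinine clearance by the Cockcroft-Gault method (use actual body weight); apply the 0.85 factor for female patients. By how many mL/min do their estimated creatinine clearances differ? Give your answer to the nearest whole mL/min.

Patient A: CrCl = (140 − 24) × 112.1 / (72 × 1.7) × 0.85 = 13003.6 / 122.40 × 0.85 ≈ 90.3 mL/min
Patient B: CrCl = (140 − 58) × 47 / (72 × 1.56) = 3854.0 / 112.32 ≈ 34.3 mL/min
|90.3 − 34.3| = 56.0 mL/min

56 mL/min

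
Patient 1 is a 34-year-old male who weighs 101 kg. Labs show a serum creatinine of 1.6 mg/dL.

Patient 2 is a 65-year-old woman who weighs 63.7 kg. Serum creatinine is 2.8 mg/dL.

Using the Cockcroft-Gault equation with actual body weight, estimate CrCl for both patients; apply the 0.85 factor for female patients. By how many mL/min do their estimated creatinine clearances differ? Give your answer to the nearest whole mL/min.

73 mL/min

Patient 1: CrCl = (140 − 34) × 101 / (72 × 1.6) = 10706.0 / 115.20 ≈ 92.9 mL/min
Patient 2: CrCl = (140 − 65) × 63.7 / (72 × 2.8) × 0.85 = 4777.5 / 201.60 × 0.85 ≈ 20.1 mL/min
|92.9 − 20.1| = 72.8 mL/min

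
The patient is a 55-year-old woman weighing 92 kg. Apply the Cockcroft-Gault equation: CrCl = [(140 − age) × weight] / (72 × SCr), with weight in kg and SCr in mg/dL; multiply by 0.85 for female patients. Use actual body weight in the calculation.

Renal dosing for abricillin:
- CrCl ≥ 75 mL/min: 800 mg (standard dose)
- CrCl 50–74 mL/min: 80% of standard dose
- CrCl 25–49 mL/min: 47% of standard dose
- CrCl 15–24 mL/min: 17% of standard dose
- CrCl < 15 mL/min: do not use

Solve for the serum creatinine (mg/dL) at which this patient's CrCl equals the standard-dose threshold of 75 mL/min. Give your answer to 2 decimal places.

1.23 mg/dL

Standard dose requires CrCl ≥ 75 mL/min.
Set (140 − 55) × 92 × 0.85 / (72 × SCr) = 75
SCr = (140 − 55) × 92 × 0.85 / (72 × 75) = 1.231 mg/dL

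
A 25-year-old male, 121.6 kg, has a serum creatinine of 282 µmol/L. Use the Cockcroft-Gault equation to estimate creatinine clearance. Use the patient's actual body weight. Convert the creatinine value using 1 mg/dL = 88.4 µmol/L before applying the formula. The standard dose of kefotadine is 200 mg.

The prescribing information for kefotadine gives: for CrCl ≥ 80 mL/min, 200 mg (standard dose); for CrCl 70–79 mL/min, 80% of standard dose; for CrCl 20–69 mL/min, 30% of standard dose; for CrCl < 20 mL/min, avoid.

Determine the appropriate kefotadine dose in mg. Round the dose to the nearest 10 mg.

SCr = 282 / 88.4 = 3.19 mg/dL
CrCl = (140 − 25) × 121.6 / (72 × 3.19) = 13984.0 / 229.68 ≈ 60.9 mL/min
CrCl ≈ 61 mL/min → bracket 20–69 mL/min.
30% of 200 mg = 60 mg

60 mg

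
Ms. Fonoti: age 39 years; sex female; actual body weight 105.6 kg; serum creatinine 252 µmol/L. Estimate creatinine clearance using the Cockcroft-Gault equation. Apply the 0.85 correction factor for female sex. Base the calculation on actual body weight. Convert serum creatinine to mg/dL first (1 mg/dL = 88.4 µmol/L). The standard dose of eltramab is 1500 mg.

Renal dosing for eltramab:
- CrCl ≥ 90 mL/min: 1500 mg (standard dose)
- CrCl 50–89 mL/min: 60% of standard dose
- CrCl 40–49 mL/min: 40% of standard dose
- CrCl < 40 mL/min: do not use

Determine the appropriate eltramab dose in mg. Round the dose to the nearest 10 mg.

600 mg

SCr = 252 / 88.4 = 2.851 mg/dL
CrCl = (140 − 39) × 105.6 / (72 × 2.851) × 0.85 = 10665.6 / 205.27 × 0.85 ≈ 44.2 mL/min
CrCl ≈ 44 mL/min → bracket 40–49 mL/min.
40% of 1500 mg = 600 mg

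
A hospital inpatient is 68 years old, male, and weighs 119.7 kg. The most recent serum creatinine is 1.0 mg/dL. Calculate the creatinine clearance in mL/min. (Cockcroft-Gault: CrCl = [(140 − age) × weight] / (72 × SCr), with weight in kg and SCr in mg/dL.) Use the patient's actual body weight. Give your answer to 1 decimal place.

CrCl = (140 − 68) × 119.7 / (72 × 1) = 8618.4 / 72.00 ≈ 119.7 mL/min

119.7 mL/min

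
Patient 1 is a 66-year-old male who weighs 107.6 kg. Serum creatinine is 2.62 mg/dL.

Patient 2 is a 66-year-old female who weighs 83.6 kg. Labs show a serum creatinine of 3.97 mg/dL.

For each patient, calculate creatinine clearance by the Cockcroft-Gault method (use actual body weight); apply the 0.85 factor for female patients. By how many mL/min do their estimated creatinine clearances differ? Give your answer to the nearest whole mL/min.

24 mL/min

Patient 1: CrCl = (140 − 66) × 107.6 / (72 × 2.62) = 7962.4 / 188.64 ≈ 42.2 mL/min
Patient 2: CrCl = (140 − 66) × 83.6 / (72 × 3.97) × 0.85 = 6186.4 / 285.84 × 0.85 ≈ 18.4 mL/min
|42.2 − 18.4| = 23.8 mL/min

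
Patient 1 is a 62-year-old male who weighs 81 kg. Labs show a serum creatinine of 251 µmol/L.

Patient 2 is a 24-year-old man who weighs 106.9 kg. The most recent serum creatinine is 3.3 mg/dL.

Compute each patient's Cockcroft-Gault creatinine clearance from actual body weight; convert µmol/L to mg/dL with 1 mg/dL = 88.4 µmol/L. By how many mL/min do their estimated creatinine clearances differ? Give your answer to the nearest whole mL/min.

21 mL/min

Patient 1: SCr = 251 / 88.4 = 2.839 mg/dL
Patient 1: CrCl = (140 − 62) × 81 / (72 × 2.839) = 6318.0 / 204.41 ≈ 30.9 mL/min
Patient 2: CrCl = (140 − 24) × 106.9 / (72 × 3.3) = 12400.4 / 237.60 ≈ 52.2 mL/min
|30.9 − 52.2| = 21.3 mL/min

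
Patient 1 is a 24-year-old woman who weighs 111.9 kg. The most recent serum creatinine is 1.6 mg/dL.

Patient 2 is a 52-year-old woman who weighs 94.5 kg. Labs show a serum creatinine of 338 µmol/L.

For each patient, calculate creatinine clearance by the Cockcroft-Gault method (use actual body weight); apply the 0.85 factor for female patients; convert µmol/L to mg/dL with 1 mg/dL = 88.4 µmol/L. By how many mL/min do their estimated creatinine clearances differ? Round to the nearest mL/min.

70 mL/min

Patient 1: CrCl = (140 − 24) × 111.9 / (72 × 1.6) × 0.85 = 12980.4 / 115.20 × 0.85 ≈ 95.8 mL/min
Patient 2: SCr = 338 / 88.4 = 3.824 mg/dL
Patient 2: CrCl = (140 − 52) × 94.5 / (72 × 3.824) × 0.85 = 8316.0 / 275.33 × 0.85 ≈ 25.7 mL/min
|95.8 − 25.7| = 70.1 mL/min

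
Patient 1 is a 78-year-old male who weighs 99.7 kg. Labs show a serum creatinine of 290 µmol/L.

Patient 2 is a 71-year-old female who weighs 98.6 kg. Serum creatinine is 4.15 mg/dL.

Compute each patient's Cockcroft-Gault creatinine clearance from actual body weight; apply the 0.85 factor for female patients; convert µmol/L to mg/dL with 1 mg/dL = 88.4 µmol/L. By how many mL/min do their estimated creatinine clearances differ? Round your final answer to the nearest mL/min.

7 mL/min

Patient 1: SCr = 290 / 88.4 = 3.281 mg/dL
Patient 1: CrCl = (140 − 78) × 99.7 / (72 × 3.281) = 6181.4 / 236.23 ≈ 26.2 mL/min
Patient 2: CrCl = (140 − 71) × 98.6 / (72 × 4.15) × 0.85 = 6803.4 / 298.80 × 0.85 ≈ 19.4 mL/min
|26.2 − 19.4| = 6.8 mL/min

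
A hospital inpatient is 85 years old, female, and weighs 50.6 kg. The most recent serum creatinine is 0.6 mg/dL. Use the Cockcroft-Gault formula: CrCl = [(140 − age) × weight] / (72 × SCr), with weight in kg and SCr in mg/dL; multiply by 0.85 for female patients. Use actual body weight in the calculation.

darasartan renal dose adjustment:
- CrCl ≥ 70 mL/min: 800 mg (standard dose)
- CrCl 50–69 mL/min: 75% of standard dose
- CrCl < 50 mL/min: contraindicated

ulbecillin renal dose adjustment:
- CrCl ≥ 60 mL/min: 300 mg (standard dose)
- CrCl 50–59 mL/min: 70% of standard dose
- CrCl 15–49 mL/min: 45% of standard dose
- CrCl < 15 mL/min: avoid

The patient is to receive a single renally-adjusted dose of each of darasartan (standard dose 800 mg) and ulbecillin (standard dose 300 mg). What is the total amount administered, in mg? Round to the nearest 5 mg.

810 mg

CrCl = (140 − 85) × 50.6 / (72 × 0.6) × 0.85 = 2783.0 / 43.20 × 0.85 ≈ 54.8 mL/min
CrCl ≈ 55 mL/min.
darasartan: 50–69 mL/min → 75% of 800 mg = 600 mg.
ulbecillin: 50–59 mL/min → 70% of 300 mg = 210 mg.
Total = 600 + 210 = 810 mg.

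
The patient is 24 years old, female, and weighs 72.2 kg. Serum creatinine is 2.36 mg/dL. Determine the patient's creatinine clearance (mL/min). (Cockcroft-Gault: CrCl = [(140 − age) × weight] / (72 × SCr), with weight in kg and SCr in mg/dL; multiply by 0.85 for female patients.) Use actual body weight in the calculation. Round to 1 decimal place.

41.9 mL/min

CrCl = (140 − 24) × 72.2 / (72 × 2.36) × 0.85 = 8375.2 / 169.92 × 0.85 ≈ 41.9 mL/min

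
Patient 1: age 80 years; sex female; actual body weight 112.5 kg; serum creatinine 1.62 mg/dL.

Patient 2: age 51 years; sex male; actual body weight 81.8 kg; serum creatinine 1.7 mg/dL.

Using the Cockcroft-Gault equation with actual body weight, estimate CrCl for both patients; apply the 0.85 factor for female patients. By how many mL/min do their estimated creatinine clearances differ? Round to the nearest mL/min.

Patient 1: CrCl = (140 − 80) × 112.5 / (72 × 1.62) × 0.85 = 6750.0 / 116.64 × 0.85 ≈ 49.2 mL/min
Patient 2: CrCl = (140 − 51) × 81.8 / (72 × 1.7) = 7280.2 / 122.40 ≈ 59.5 mL/min
|49.2 − 59.5| = 10.3 mL/min

10 mL/min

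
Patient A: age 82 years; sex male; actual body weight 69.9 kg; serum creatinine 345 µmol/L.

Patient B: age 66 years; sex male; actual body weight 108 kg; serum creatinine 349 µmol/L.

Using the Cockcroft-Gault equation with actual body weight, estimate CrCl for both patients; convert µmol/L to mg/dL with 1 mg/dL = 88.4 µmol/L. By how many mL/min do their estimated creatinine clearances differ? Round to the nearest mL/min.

Patient A: SCr = 345 / 88.4 = 3.903 mg/dL
Patient A: CrCl = (140 − 82) × 69.9 / (72 × 3.903) = 4054.2 / 281.02 ≈ 14.4 mL/min
Patient B: SCr = 349 / 88.4 = 3.948 mg/dL
Patient B: CrCl = (140 − 66) × 108 / (72 × 3.948) = 7992.0 / 284.26 ≈ 28.1 mL/min
|14.4 − 28.1| = 13.7 mL/min

14 mL/min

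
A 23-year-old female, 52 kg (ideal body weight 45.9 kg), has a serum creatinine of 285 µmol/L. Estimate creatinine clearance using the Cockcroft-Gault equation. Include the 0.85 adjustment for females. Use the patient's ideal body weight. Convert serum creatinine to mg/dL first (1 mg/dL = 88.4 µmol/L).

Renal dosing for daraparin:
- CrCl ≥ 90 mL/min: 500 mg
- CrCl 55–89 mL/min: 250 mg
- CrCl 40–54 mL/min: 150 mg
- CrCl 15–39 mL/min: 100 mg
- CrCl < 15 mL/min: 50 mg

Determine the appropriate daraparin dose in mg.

100 mg

SCr = 285 / 88.4 = 3.224 mg/dL
CrCl = (140 − 23) × 45.9 / (72 × 3.224) × 0.85 = 5370.3 / 232.13 × 0.85 ≈ 19.7 mL/min
CrCl ≈ 20 mL/min → bracket 15–39 mL/min.
Dose for this bracket: 100 mg.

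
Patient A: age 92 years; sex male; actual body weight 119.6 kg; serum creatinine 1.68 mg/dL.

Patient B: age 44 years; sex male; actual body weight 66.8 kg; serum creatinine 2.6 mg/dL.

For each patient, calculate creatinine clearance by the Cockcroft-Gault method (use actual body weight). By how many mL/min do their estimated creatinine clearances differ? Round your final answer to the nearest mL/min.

13 mL/min

Patient A: CrCl = (140 − 92) × 119.6 / (72 × 1.68) = 5740.8 / 120.96 ≈ 47.5 mL/min
Patient B: CrCl = (140 − 44) × 66.8 / (72 × 2.6) = 6412.8 / 187.20 ≈ 34.3 mL/min
|47.5 − 34.3| = 13.2 mL/min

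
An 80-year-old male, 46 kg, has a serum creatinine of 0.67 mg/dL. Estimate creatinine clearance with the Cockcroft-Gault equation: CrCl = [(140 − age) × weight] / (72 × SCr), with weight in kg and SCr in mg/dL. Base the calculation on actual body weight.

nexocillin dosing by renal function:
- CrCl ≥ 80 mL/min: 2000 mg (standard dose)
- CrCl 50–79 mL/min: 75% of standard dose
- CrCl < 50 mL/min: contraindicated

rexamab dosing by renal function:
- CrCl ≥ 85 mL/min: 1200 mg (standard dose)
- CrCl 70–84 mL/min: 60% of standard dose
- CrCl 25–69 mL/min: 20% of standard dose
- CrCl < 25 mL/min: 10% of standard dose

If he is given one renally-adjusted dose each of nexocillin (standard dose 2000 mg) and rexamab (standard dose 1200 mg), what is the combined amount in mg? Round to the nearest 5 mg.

1740 mg

CrCl = (140 − 80) × 46 / (72 × 0.67) = 2760.0 / 48.24 ≈ 57.2 mL/min
CrCl ≈ 57 mL/min.
nexocillin: 50–79 mL/min → 75% of 2000 mg = 1500 mg.
rexamab: 25–69 mL/min → 20% of 1200 mg = 240 mg.
Total = 1500 + 240 = 1740 mg.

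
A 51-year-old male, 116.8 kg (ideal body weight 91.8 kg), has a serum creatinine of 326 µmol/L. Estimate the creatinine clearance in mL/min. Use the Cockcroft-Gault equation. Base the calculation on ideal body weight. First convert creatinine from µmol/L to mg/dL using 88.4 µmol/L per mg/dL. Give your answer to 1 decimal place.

30.8 mL/min

SCr = 326 / 88.4 = 3.688 mg/dL
CrCl = (140 − 51) × 91.8 / (72 × 3.688) = 8170.2 / 265.54 ≈ 30.8 mL/min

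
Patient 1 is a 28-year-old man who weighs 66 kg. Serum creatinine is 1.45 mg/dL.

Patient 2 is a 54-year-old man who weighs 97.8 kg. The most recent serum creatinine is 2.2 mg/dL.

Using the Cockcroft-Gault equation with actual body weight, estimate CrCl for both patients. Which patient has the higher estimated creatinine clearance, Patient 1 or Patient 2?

Patient 1

Patient 1: CrCl = (140 − 28) × 66 / (72 × 1.45) = 7392.0 / 104.40 ≈ 70.8 mL/min
Patient 2: CrCl = (140 − 54) × 97.8 / (72 × 2.2) = 8410.8 / 158.40 ≈ 53.1 mL/min
70.8 vs 53.1 mL/min → Patient 1 is higher.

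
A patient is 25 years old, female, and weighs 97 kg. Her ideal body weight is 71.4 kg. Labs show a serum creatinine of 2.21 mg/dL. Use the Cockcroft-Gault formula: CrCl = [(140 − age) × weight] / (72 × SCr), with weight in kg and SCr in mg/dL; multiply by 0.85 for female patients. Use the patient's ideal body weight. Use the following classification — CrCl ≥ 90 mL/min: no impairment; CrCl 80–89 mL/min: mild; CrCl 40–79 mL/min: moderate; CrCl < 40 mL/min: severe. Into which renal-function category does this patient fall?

moderate

CrCl = (140 − 25) × 71.4 / (72 × 2.21) × 0.85 = 8211.0 / 159.12 × 0.85 ≈ 43.9 mL/min
44 mL/min falls in the 'moderate' range.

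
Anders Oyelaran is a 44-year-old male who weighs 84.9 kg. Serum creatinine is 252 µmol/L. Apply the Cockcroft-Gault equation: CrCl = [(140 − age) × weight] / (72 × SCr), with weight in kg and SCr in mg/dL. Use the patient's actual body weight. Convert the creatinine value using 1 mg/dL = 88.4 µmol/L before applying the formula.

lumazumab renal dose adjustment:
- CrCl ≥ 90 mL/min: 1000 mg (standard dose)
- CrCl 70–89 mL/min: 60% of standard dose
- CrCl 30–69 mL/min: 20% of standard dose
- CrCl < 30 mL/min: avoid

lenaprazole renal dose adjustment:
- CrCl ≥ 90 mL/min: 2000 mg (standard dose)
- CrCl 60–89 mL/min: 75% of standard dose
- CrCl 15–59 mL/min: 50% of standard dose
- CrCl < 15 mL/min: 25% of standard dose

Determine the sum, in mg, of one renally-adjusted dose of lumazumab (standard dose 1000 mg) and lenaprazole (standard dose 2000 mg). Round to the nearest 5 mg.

SCr = 252 / 88.4 = 2.851 mg/dL
CrCl = (140 − 44) × 84.9 / (72 × 2.851) = 8150.4 / 205.27 ≈ 39.7 mL/min
CrCl ≈ 40 mL/min.
lumazumab: 30–69 mL/min → 20% of 1000 mg = 200 mg.
lenaprazole: 15–59 mL/min → 50% of 2000 mg = 1000 mg.
Total = 200 + 1000 = 1200 mg.

1200 mg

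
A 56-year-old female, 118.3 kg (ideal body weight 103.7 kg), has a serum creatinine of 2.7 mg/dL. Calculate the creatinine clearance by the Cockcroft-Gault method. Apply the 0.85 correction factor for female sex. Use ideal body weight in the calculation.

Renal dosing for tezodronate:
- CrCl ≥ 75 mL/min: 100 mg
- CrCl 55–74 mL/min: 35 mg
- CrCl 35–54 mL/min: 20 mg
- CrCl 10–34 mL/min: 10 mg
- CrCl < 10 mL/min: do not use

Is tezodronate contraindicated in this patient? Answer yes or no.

no

CrCl = (140 − 56) × 103.7 / (72 × 2.7) × 0.85 = 8710.8 / 194.40 × 0.85 ≈ 38.1 mL/min
CrCl ≈ 38 mL/min, which is ≥ 10 mL/min.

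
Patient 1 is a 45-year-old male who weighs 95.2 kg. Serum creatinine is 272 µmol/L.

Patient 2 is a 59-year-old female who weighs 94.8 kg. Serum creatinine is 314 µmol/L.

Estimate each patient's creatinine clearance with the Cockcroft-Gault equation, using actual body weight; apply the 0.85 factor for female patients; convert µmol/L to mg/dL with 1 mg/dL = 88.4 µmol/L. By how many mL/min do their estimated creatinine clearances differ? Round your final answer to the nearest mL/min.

15 mL/min

Patient 1: SCr = 272 / 88.4 = 3.077 mg/dL
Patient 1: CrCl = (140 − 45) × 95.2 / (72 × 3.077) = 9044.0 / 221.54 ≈ 40.8 mL/min
Patient 2: SCr = 314 / 88.4 = 3.552 mg/dL
Patient 2: CrCl = (140 − 59) × 94.8 / (72 × 3.552) × 0.85 = 7678.8 / 255.74 × 0.85 ≈ 25.5 mL/min
|40.8 − 25.5| = 15.3 mL/min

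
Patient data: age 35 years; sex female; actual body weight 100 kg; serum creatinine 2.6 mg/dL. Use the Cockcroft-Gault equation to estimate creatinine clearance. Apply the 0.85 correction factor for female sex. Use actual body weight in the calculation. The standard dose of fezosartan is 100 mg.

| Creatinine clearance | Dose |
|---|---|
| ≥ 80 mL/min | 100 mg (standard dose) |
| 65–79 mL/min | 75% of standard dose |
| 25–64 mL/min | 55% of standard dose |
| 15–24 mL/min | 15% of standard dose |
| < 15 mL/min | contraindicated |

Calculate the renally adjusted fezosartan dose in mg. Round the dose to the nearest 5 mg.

55 mg

CrCl = (140 − 35) × 100 / (72 × 2.6) × 0.85 = 10500.0 / 187.20 × 0.85 ≈ 47.7 mL/min
CrCl ≈ 48 mL/min → bracket 25–64 mL/min.
55% of 100 mg = 55 mg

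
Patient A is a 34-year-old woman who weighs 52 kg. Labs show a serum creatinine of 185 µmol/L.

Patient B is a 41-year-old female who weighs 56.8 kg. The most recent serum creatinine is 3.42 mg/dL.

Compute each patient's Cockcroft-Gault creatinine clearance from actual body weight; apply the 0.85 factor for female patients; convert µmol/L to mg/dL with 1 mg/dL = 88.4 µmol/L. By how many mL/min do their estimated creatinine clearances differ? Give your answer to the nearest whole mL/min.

12 mL/min

Patient A: SCr = 185 / 88.4 = 2.093 mg/dL
Patient A: CrCl = (140 − 34) × 52 / (72 × 2.093) × 0.85 = 5512.0 / 150.70 × 0.85 ≈ 31.1 mL/min
Patient B: CrCl = (140 − 41) × 56.8 / (72 × 3.42) × 0.85 = 5623.2 / 246.24 × 0.85 ≈ 19.4 mL/min
|31.1 − 19.4| = 11.7 mL/min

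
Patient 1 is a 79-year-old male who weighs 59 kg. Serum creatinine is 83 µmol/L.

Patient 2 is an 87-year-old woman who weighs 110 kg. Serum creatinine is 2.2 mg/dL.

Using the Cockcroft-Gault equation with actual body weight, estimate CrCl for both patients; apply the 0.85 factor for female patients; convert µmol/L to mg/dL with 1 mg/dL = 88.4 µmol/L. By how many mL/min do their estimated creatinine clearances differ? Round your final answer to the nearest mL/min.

22 mL/min

Patient 1: SCr = 83 / 88.4 = 0.939 mg/dL
Patient 1: CrCl = (140 − 79) × 59 / (72 × 0.939) = 3599.0 / 67.61 ≈ 53.2 mL/min
Patient 2: CrCl = (140 − 87) × 110 / (72 × 2.2) × 0.85 = 5830.0 / 158.40 × 0.85 ≈ 31.3 mL/min
|53.2 − 31.3| = 21.9 mL/min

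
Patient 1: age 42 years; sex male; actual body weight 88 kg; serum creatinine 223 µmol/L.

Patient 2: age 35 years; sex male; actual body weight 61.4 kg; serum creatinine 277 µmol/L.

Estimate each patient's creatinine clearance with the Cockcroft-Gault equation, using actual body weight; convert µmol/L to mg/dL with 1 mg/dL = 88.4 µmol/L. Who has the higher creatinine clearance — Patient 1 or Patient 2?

Patient 1: SCr = 223 / 88.4 = 2.523 mg/dL
Patient 1: CrCl = (140 − 42) × 88 / (72 × 2.523) = 8624.0 / 181.66 ≈ 47.5 mL/min
Patient 2: SCr = 277 / 88.4 = 3.133 mg/dL
Patient 2: CrCl = (140 − 35) × 61.4 / (72 × 3.133) = 6447.0 / 225.58 ≈ 28.6 mL/min
47.5 vs 28.6 mL/min → Patient 1 is higher.

Patient 1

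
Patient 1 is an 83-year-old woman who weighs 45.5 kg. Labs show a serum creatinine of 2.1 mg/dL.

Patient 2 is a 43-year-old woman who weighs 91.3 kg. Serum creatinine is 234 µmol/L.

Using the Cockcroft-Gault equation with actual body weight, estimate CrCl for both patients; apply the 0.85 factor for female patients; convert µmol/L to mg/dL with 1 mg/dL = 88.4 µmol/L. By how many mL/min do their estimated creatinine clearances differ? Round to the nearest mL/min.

25 mL/min

Patient 1: CrCl = (140 − 83) × 45.5 / (72 × 2.1) × 0.85 = 2593.5 / 151.20 × 0.85 ≈ 14.6 mL/min
Patient 2: SCr = 234 / 88.4 = 2.647 mg/dL
Patient 2: CrCl = (140 − 43) × 91.3 / (72 × 2.647) × 0.85 = 8856.1 / 190.58 × 0.85 ≈ 39.5 mL/min
|14.6 − 39.5| = 24.9 mL/min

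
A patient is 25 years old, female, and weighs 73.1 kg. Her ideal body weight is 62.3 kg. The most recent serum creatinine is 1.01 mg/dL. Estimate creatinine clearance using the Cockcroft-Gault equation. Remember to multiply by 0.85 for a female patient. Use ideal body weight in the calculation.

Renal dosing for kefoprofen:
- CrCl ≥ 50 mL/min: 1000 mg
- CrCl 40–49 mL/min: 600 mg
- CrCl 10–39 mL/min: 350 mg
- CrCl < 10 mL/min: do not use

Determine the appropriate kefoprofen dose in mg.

CrCl = (140 − 25) × 62.3 / (72 × 1.01) × 0.85 = 7164.5 / 72.72 × 0.85 ≈ 83.7 mL/min
CrCl ≈ 84 mL/min → bracket ≥ 50 mL/min.
Dose for this bracket: 1000 mg.

1000 mg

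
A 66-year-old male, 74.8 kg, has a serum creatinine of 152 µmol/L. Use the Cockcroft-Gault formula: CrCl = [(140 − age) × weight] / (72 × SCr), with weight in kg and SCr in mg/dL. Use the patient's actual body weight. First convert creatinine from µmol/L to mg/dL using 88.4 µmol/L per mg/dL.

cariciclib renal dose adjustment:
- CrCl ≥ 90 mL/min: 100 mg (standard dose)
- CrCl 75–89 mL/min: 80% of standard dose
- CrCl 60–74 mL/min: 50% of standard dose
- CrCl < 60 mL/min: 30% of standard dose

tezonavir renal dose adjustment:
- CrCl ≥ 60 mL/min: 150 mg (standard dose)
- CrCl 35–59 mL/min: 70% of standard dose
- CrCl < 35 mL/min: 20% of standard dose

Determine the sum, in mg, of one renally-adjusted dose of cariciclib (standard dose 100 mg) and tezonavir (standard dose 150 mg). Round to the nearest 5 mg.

135 mg

SCr = 152 / 88.4 = 1.719 mg/dL
CrCl = (140 − 66) × 74.8 / (72 × 1.719) = 5535.2 / 123.77 ≈ 44.7 mL/min
CrCl ≈ 45 mL/min.
cariciclib: < 60 mL/min → 30% of 100 mg = 30 mg.
tezonavir: 35–59 mL/min → 70% of 150 mg = 105 mg.
Total = 30 + 105 = 135 mg.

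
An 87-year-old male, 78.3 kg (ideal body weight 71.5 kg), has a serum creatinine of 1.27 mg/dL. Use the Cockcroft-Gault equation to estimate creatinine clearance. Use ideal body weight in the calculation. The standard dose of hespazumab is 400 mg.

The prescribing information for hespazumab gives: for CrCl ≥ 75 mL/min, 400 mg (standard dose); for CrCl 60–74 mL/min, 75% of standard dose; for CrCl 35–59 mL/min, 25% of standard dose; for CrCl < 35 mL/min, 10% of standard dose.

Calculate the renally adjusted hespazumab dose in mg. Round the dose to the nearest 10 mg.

100 mg

CrCl = (140 − 87) × 71.5 / (72 × 1.27) = 3789.5 / 91.44 ≈ 41.4 mL/min
CrCl ≈ 41 mL/min → bracket 35–59 mL/min.
25% of 400 mg = 100 mg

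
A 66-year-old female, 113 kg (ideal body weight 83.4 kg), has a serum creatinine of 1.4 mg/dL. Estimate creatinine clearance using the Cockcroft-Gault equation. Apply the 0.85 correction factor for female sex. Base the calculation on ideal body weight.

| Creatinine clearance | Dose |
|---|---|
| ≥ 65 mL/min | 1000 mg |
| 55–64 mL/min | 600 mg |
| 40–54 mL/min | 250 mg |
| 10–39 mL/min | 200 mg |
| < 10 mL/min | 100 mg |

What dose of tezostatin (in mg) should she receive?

250 mg

CrCl = (140 − 66) × 83.4 / (72 × 1.4) × 0.85 = 6171.6 / 100.80 × 0.85 ≈ 52.0 mL/min
CrCl ≈ 52 mL/min → bracket 40–54 mL/min.
Dose for this bracket: 250 mg.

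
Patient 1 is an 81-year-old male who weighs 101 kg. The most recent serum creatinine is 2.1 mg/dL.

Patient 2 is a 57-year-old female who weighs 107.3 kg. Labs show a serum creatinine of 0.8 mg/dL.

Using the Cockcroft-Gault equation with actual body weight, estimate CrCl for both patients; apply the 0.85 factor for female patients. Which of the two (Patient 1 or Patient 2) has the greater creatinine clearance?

Patient 1: CrCl = (140 − 81) × 101 / (72 × 2.1) = 5959.0 / 151.20 ≈ 39.4 mL/min
Patient 2: CrCl = (140 − 57) × 107.3 / (72 × 0.8) × 0.85 = 8905.9 / 57.60 × 0.85 ≈ 131.4 mL/min
39.4 vs 131.4 mL/min → Patient 2 is higher.

Patient 2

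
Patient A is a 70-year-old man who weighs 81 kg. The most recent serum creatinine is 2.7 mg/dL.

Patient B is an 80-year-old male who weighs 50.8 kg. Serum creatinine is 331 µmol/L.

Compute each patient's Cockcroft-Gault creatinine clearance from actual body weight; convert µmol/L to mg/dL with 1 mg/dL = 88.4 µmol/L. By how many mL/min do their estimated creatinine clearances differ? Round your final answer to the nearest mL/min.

Patient A: CrCl = (140 − 70) × 81 / (72 × 2.7) = 5670.0 / 194.40 ≈ 29.2 mL/min
Patient B: SCr = 331 / 88.4 = 3.744 mg/dL
Patient B: CrCl = (140 − 80) × 50.8 / (72 × 3.744) = 3048.0 / 269.57 ≈ 11.3 mL/min
|29.2 − 11.3| = 17.9 mL/min

18 mL/min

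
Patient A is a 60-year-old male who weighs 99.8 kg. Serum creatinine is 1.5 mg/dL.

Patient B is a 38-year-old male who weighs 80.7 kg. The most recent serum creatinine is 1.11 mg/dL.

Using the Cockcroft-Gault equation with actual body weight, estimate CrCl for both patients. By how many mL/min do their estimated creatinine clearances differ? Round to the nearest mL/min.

Patient A: CrCl = (140 − 60) × 99.8 / (72 × 1.5) = 7984.0 / 108.00 ≈ 73.9 mL/min
Patient B: CrCl = (140 − 38) × 80.7 / (72 × 1.11) = 8231.4 / 79.92 ≈ 103.0 mL/min
|73.9 − 103.0| = 29.1 mL/min

29 mL/min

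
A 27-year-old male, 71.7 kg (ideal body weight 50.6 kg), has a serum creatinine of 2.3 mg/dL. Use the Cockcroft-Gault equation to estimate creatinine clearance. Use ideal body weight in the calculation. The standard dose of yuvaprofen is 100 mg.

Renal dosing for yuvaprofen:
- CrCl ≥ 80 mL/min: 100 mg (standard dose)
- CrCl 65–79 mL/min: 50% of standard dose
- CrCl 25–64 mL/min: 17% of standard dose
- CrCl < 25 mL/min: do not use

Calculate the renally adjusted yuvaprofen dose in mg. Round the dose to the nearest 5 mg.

CrCl = (140 − 27) × 50.6 / (72 × 2.3) = 5717.8 / 165.60 ≈ 34.5 mL/min
CrCl ≈ 35 mL/min → bracket 25–64 mL/min.
17% of 100 mg = 17 mg → 15 mg

15 mg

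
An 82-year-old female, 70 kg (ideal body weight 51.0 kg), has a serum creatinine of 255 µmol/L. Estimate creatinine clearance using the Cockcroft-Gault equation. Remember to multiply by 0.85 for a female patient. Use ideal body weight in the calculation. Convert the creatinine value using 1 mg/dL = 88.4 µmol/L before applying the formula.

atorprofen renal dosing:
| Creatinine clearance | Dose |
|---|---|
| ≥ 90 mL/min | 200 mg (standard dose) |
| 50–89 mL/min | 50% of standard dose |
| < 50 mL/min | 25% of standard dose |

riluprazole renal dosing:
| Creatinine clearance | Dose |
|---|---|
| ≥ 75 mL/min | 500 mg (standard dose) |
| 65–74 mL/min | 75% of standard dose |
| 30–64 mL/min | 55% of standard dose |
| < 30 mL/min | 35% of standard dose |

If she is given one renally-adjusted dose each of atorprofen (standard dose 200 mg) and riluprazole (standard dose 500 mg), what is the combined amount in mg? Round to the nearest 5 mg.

225 mg

SCr = 255 / 88.4 = 2.885 mg/dL
CrCl = (140 − 82) × 51 / (72 × 2.885) × 0.85 = 2958.0 / 207.72 × 0.85 ≈ 12.1 mL/min
CrCl ≈ 12 mL/min.
atorprofen: < 50 mL/min → 25% of 200 mg = 50 mg.
riluprazole: < 30 mL/min → 35% of 500 mg = 175 mg.
Total = 50 + 175 = 225 mg.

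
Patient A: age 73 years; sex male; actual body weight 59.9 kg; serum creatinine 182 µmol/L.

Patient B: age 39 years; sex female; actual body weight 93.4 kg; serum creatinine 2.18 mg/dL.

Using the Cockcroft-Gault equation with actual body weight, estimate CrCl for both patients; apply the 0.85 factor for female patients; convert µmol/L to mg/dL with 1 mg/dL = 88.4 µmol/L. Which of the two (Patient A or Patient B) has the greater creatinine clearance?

Patient A: SCr = 182 / 88.4 = 2.059 mg/dL
Patient A: CrCl = (140 − 73) × 59.9 / (72 × 2.059) = 4013.3 / 148.25 ≈ 27.1 mL/min
Patient B: CrCl = (140 − 39) × 93.4 / (72 × 2.18) × 0.85 = 9433.4 / 156.96 × 0.85 ≈ 51.1 mL/min
27.1 vs 51.1 mL/min → Patient B is higher.

Patient B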